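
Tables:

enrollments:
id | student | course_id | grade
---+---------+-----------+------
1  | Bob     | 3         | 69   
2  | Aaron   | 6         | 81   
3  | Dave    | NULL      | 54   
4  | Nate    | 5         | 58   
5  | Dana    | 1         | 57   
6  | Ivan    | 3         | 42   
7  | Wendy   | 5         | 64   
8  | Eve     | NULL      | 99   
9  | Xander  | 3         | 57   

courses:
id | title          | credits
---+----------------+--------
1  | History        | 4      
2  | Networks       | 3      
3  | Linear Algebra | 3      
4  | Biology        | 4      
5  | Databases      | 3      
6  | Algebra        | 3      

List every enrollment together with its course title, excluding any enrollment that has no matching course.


INNER JOIN keeps only enrollments rows whose course_id matches an id in courses. Walk through each enrollment:
  - enrollment 1 (Bob): course_id=3 -> matches Linear Algebra
  - enrollment 2 (Aaron): course_id=6 -> matches Algebra
  - enrollment 3 (Dave): course_id=NULL, no match -> dropped
  - enrollment 4 (Nate): course_id=5 -> matches Databases
  - enrollment 5 (Dana): course_id=1 -> matches History
  - enrollment 6 (Ivan): course_id=3 -> matches Linear Algebra
  - enrollment 7 (Wendy): course_id=5 -> matches Databases
  - enrollment 8 (Eve): course_id=NULL, no match -> dropped
  - enrollment 9 (Xander): course_id=3 -> matches Linear Algebra
So 2 of 9 rows are dropped.

SQL:
SELECT a.student, b.title AS course
FROM enrollments a
INNER JOIN courses b ON a.course_id = b.id

Result:
student | course        
--------+---------------
Bob     | Linear Algebra
Aaron   | Algebra       
Nate    | Databases     
Dana    | History       
Ivan    | Linear Algebra
Wendy   | Databases     
Xander  | Linear Algebra


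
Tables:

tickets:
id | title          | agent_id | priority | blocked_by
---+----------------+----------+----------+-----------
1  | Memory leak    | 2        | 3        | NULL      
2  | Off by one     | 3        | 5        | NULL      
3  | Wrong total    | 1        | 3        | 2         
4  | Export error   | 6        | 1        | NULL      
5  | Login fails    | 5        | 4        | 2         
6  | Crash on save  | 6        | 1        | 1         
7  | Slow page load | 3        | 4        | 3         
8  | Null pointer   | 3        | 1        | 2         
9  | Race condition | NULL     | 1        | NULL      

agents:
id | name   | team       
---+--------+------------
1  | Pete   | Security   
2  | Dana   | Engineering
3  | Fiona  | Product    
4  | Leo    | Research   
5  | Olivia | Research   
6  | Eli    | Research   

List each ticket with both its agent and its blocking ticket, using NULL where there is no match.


Two LEFT JOINs from the same base table tickets: one to agents via agent_id, one to tickets itself via blocked_by. Both are LEFT so every ticket is preserved.
Match against agents:
  - ticket 1 (Memory leak): agent_id=2 -> matches Dana
  - ticket 2 (Off by one): agent_id=3 -> matches Fiona
  - ticket 3 (Wrong total): agent_id=1 -> matches Pete
  - ticket 4 (Export error): agent_id=6 -> matches Eli
  - ticket 5 (Login fails): agent_id=5 -> matches Olivia
  - ticket 6 (Crash on save): agent_id=6 -> matches Eli
  - ticket 7 (Slow page load): agent_id=3 -> matches Fiona
  - ticket 8 (Null pointer): agent_id=3 -> matches Fiona
  - ticket 9 (Race condition): agent_id=NULL, no match -> kept with NULL
Match against tickets (self):
  - ticket 1 (Memory leak): blocked_by=NULL -> NULL
  - ticket 2 (Off by one): blocked_by=NULL -> NULL
  - ticket 3 (Wrong total): blocked_by=2 -> Off by one
  - ticket 4 (Export error): blocked_by=NULL -> NULL
  - ticket 5 (Login fails): blocked_by=2 -> Off by one
  - ticket 6 (Crash on save): blocked_by=1 -> Memory leak
  - ticket 7 (Slow page load): blocked_by=3 -> Wrong total
  - ticket 8 (Null pointer): blocked_by=2 -> Off by one
  - ticket 9 (Race condition): blocked_by=NULL -> NULL

SQL:
SELECT a.title, b.name AS agent, c.title AS blocked_by
FROM tickets a
LEFT JOIN agents b ON a.agent_id = b.id
LEFT JOIN tickets c ON a.blocked_by = c.id

Result:
title          | agent  | blocked_by 
---------------+--------+------------
Memory leak    | Dana   | NULL       
Off by one     | Fiona  | NULL       
Wrong total    | Pete   | Off by one 
Export error   | Eli    | NULL       
Login fails    | Olivia | Off by one 
Crash on save  | Eli    | Memory leak
Slow page load | Fiona  | Wrong total
Null pointer   | Fiona  | Off by one 
Race condition | NULL   | NULL       


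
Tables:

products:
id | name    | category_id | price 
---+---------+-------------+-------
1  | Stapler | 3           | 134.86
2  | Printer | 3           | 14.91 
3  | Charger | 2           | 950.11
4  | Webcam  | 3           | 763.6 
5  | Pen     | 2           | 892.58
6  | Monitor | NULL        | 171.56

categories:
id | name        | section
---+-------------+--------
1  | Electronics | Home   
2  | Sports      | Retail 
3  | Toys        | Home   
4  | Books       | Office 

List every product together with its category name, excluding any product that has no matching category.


INNER JOIN keeps only products rows whose category_id matches an id in categories. Walk through each product:
  - product 1 (Stapler): category_id=3 -> matches Toys
  - product 2 (Printer): category_id=3 -> matches Toys
  - product 3 (Charger): category_id=2 -> matches Sports
  - product 4 (Webcam): category_id=3 -> matches Toys
  - product 5 (Pen): category_id=2 -> matches Sports
  - product 6 (Monitor): category_id=NULL, no match -> dropped
So 1 of 6 rows is dropped.

SQL:
SELECT a.name, b.name AS category
FROM products a
INNER JOIN categories b ON a.category_id = b.id

Result:
name    | category
--------+---------
Stapler | Toys    
Printer | Toys    
Charger | Sports  
Webcam  | Toys    
Pen     | Sports  


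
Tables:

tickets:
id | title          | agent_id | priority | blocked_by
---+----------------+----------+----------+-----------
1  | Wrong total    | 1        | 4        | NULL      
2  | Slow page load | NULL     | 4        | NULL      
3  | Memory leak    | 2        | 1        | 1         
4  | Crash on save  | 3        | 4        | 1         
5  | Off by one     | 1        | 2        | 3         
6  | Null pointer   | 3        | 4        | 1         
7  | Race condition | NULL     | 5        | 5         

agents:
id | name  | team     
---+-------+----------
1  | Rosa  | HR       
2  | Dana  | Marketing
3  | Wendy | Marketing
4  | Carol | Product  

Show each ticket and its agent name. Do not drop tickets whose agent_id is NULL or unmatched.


LEFT JOIN keeps every row from tickets (the left table); where agent_id has no match in agents, the agent columns become NULL. Walk through each ticket:
  - ticket 1 (Wrong total): agent_id=1 -> matches Rosa
  - ticket 2 (Slow page load): agent_id=NULL, no match -> kept with NULL
  - ticket 3 (Memory leak): agent_id=2 -> matches Dana
  - ticket 4 (Crash on save): agent_id=3 -> matches Wendy
  - ticket 5 (Off by one): agent_id=1 -> matches Rosa
  - ticket 6 (Null pointer): agent_id=3 -> matches Wendy
  - ticket 7 (Race condition): agent_id=NULL, no match -> kept with NULL
All 7 rows appear; 2 have NULL agent.

SQL:
SELECT a.title, b.name AS agent
FROM tickets a
LEFT JOIN agents b ON a.agent_id = b.id

Result:
title          | agent
---------------+------
Wrong total    | Rosa 
Slow page load | NULL 
Memory leak    | Dana 
Crash on save  | Wendy
Off by one     | Rosa 
Null pointer   | Wendy
Race condition | NULL 


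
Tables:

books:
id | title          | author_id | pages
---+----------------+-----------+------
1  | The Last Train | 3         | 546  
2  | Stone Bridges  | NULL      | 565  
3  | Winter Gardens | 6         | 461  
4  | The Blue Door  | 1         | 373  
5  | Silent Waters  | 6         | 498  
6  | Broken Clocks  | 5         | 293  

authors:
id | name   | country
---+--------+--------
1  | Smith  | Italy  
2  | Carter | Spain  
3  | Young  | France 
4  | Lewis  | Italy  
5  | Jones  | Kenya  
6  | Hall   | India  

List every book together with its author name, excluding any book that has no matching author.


INNER JOIN keeps only books rows whose author_id matches an id in authors. Walk through each book:
  - book 1 (The Last Train): author_id=3 -> matches Young
  - book 2 (Stone Bridges): author_id=NULL, no match -> dropped
  - book 3 (Winter Gardens): author_id=6 -> matches Hall
  - book 4 (The Blue Door): author_id=1 -> matches Smith
  - book 5 (Silent Waters): author_id=6 -> matches Hall
  - book 6 (Broken Clocks): author_id=5 -> matches Jones
So 1 of 6 rows is dropped.

SQL:
SELECT a.title, b.name AS author
FROM books a
INNER JOIN authors b ON a.author_id = b.id

Result:
title          | author
---------------+-------
The Last Train | Young 
Winter Gardens | Hall  
The Blue Door  | Smith 
Silent Waters  | Hall  
Broken Clocks  | Jones 


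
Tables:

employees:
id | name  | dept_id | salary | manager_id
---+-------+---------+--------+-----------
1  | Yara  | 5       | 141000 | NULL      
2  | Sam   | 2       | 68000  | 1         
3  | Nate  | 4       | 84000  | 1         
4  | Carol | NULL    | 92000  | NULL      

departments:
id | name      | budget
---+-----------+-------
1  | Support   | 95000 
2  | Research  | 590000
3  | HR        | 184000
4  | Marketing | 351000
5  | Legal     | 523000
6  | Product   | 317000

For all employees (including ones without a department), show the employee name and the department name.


LEFT JOIN keeps every row from employees (the left table); where dept_id has no match in departments, the department columns become NULL. Walk through each employee:
  - employee 1 (Yara): dept_id=5 -> matches Legal
  - employee 2 (Sam): dept_id=2 -> matches Research
  - employee 3 (Nate): dept_id=4 -> matches Marketing
  - employee 4 (Carol): dept_id=NULL, no match -> kept with NULL
All 4 rows appear; 1 has NULL department.

SQL:
SELECT a.name, b.name AS department
FROM employees a
LEFT JOIN departments b ON a.dept_id = b.id

Result:
name  | department
------+-----------
Yara  | Legal     
Sam   | Research  
Nate  | Marketing 
Carol | NULL      


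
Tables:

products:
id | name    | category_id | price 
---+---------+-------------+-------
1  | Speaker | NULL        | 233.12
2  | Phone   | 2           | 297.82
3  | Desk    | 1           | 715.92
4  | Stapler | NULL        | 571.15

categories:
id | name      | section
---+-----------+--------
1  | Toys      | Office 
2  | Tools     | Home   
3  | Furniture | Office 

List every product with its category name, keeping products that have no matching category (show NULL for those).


LEFT JOIN keeps every row from products (the left table); where category_id has no match in categories, the category columns become NULL. Walk through each product:
  - product 1 (Speaker): category_id=NULL, no match -> kept with NULL
  - product 2 (Phone): category_id=2 -> matches Tools
  - product 3 (Desk): category_id=1 -> matches Toys
  - product 4 (Stapler): category_id=NULL, no match -> kept with NULL
All 4 rows appear; 2 have NULL category.

SQL:
SELECT a.name, b.name AS category
FROM products a
LEFT JOIN categories b ON a.category_id = b.id

Result:
name    | category
--------+---------
Speaker | NULL    
Phone   | Tools   
Desk    | Toys    
Stapler | NULL    


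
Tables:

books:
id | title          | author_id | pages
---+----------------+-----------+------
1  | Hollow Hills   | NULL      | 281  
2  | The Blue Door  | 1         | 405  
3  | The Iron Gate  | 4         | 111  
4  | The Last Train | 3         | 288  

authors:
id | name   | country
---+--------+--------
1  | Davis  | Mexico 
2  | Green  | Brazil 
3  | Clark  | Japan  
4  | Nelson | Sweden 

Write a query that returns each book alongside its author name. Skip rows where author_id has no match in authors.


INNER JOIN keeps only books rows whose author_id matches an id in authors. Walk through each book:
  - book 1 (Hollow Hills): author_id=NULL, no match -> dropped
  - book 2 (The Blue Door): author_id=1 -> matches Davis
  - book 3 (The Iron Gate): author_id=4 -> matches Nelson
  - book 4 (The Last Train): author_id=3 -> matches Clark
So 1 of 4 rows is dropped.

SQL:
SELECT a.title, b.name AS author
FROM books a
INNER JOIN authors b ON a.author_id = b.id

Result:
title          | author
---------------+-------
The Blue Door  | Davis 
The Iron Gate  | Nelson
The Last Train | Clark 


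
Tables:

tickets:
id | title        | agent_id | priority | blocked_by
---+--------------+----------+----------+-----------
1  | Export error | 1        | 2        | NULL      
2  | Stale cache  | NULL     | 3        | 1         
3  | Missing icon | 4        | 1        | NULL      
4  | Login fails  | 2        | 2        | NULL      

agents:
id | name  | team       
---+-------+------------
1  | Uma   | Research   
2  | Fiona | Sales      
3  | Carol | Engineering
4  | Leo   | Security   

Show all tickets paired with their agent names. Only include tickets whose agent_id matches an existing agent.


INNER JOIN keeps only tickets rows whose agent_id matches an id in agents. Walk through each ticket:
  - ticket 1 (Export error): agent_id=1 -> matches Uma
  - ticket 2 (Stale cache): agent_id=NULL, no match -> dropped
  - ticket 3 (Missing icon): agent_id=4 -> matches Leo
  - ticket 4 (Login fails): agent_id=2 -> matches Fiona
So 1 of 4 rows is dropped.

SQL:
SELECT a.title, b.name AS agent
FROM tickets a
INNER JOIN agents b ON a.agent_id = b.id

Result:
title        | agent
-------------+------
Export error | Uma  
Missing icon | Leo  
Login fails  | Fiona


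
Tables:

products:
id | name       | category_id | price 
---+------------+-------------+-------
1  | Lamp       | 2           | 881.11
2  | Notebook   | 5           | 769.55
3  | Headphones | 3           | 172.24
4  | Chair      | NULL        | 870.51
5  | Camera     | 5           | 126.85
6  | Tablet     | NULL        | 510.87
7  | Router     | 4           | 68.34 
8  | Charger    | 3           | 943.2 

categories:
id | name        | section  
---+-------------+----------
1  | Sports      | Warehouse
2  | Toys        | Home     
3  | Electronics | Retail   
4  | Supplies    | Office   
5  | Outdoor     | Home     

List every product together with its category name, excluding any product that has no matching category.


INNER JOIN keeps only products rows whose category_id matches an id in categories. Walk through each product:
  - product 1 (Lamp): category_id=2 -> matches Toys
  - product 2 (Notebook): category_id=5 -> matches Outdoor
  - product 3 (Headphones): category_id=3 -> matches Electronics
  - product 4 (Chair): category_id=NULL, no match -> dropped
  - product 5 (Camera): category_id=5 -> matches Outdoor
  - product 6 (Tablet): category_id=NULL, no match -> dropped
  - product 7 (Router): category_id=4 -> matches Supplies
  - product 8 (Charger): category_id=3 -> matches Electronics
So 2 of 8 rows are dropped.

SQL:
SELECT a.name, b.name AS category
FROM products a
INNER JOIN categories b ON a.category_id = b.id

Result:
name       | category   
-----------+------------
Lamp       | Toys       
Notebook   | Outdoor    
Headphones | Electronics
Camera     | Outdoor    
Router     | Supplies   
Charger    | Electronics


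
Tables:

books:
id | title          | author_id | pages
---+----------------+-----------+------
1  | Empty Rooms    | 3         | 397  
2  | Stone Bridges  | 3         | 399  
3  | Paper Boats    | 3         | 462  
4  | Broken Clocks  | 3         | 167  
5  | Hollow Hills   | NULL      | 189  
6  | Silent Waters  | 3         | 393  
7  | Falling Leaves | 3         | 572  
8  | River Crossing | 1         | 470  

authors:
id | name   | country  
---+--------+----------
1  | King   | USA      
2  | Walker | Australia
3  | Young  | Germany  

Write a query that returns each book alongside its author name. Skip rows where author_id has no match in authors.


INNER JOIN keeps only books rows whose author_id matches an id in authors. Walk through each book:
  - book 1 (Empty Rooms): author_id=3 -> matches Young
  - book 2 (Stone Bridges): author_id=3 -> matches Young
  - book 3 (Paper Boats): author_id=3 -> matches Young
  - book 4 (Broken Clocks): author_id=3 -> matches Young
  - book 5 (Hollow Hills): author_id=NULL, no match -> dropped
  - book 6 (Silent Waters): author_id=3 -> matches Young
  - book 7 (Falling Leaves): author_id=3 -> matches Young
  - book 8 (River Crossing): author_id=1 -> matches King
So 1 of 8 rows is dropped.

SQL:
SELECT a.title, b.name AS author
FROM books a
INNER JOIN authors b ON a.author_id = b.id

Result:
title          | author
---------------+-------
Empty Rooms    | Young 
Stone Bridges  | Young 
Paper Boats    | Young 
Broken Clocks  | Young 
Silent Waters  | Young 
Falling Leaves | Young 
River Crossing | King  


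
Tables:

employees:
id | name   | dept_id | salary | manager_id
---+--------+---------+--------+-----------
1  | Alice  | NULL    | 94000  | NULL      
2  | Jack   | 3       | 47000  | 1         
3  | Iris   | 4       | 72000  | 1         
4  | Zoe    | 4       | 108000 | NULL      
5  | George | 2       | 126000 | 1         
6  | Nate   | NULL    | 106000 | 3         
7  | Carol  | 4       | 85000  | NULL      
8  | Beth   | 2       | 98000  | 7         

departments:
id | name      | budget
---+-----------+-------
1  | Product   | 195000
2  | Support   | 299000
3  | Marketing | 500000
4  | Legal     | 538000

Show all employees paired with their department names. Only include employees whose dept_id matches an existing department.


INNER JOIN keeps only employees rows whose dept_id matches an id in departments. Walk through each employee:
  - employee 1 (Alice): dept_id=NULL, no match -> dropped
  - employee 2 (Jack): dept_id=3 -> matches Marketing
  - employee 3 (Iris): dept_id=4 -> matches Legal
  - employee 4 (Zoe): dept_id=4 -> matches Legal
  - employee 5 (George): dept_id=2 -> matches Support
  - employee 6 (Nate): dept_id=NULL, no match -> dropped
  - employee 7 (Carol): dept_id=4 -> matches Legal
  - employee 8 (Beth): dept_id=2 -> matches Support
So 2 of 8 rows are dropped.

SQL:
SELECT a.name, b.name AS department
FROM employees a
INNER JOIN departments b ON a.dept_id = b.id

Result:
name   | department
-------+-----------
Jack   | Marketing 
Iris   | Legal     
Zoe    | Legal     
George | Support   
Carol  | Legal     
Beth   | Support   


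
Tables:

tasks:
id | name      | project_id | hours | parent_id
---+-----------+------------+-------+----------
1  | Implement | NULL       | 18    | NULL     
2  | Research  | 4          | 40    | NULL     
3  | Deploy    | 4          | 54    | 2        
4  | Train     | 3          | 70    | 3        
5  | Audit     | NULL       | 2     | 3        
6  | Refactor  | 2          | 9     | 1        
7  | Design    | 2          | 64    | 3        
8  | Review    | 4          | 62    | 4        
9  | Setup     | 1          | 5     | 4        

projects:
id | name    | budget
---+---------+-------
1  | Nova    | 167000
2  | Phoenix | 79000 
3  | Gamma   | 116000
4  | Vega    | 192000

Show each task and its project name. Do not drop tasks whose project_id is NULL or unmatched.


LEFT JOIN keeps every row from tasks (the left table); where project_id has no match in projects, the project columns become NULL. Walk through each task:
  - task 1 (Implement): project_id=NULL, no match -> kept with NULL
  - task 2 (Research): project_id=4 -> matches Vega
  - task 3 (Deploy): project_id=4 -> matches Vega
  - task 4 (Train): project_id=3 -> matches Gamma
  - task 5 (Audit): project_id=NULL, no match -> kept with NULL
  - task 6 (Refactor): project_id=2 -> matches Phoenix
  - task 7 (Design): project_id=2 -> matches Phoenix
  - task 8 (Review): project_id=4 -> matches Vega
  - task 9 (Setup): project_id=1 -> matches Nova
All 9 rows appear; 2 have NULL project.

SQL:
SELECT a.name, b.name AS project
FROM tasks a
LEFT JOIN projects b ON a.project_id = b.id

Result:
name      | project
----------+--------
Implement | NULL   
Research  | Vega   
Deploy    | Vega   
Train     | Gamma  
Audit     | NULL   
Refactor  | Phoenix
Design    | Phoenix
Review    | Vega   
Setup     | Nova   


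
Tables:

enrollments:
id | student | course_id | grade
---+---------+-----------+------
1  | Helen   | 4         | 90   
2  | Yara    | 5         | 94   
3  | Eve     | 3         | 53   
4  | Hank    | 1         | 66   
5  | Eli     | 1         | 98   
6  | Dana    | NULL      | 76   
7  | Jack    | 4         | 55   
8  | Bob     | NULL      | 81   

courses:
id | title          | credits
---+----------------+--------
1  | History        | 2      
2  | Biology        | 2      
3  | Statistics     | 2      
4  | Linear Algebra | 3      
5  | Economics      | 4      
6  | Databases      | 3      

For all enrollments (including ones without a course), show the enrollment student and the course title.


LEFT JOIN keeps every row from enrollments (the left table); where course_id has no match in courses, the course columns become NULL. Walk through each enrollment:
  - enrollment 1 (Helen): course_id=4 -> matches Linear Algebra
  - enrollment 2 (Yara): course_id=5 -> matches Economics
  - enrollment 3 (Eve): course_id=3 -> matches Statistics
  - enrollment 4 (Hank): course_id=1 -> matches History
  - enrollment 5 (Eli): course_id=1 -> matches History
  - enrollment 6 (Dana): course_id=NULL, no match -> kept with NULL
  - enrollment 7 (Jack): course_id=4 -> matches Linear Algebra
  - enrollment 8 (Bob): course_id=NULL, no match -> kept with NULL
All 8 rows appear; 2 have NULL course.

SQL:
SELECT a.student, b.title AS course
FROM enrollments a
LEFT JOIN courses b ON a.course_id = b.id

Result:
student | course        
--------+---------------
Helen   | Linear Algebra
Yara    | Economics     
Eve     | Statistics    
Hank    | History       
Eli     | History       
Dana    | NULL          
Jack    | Linear Algebra
Bob     | NULL          


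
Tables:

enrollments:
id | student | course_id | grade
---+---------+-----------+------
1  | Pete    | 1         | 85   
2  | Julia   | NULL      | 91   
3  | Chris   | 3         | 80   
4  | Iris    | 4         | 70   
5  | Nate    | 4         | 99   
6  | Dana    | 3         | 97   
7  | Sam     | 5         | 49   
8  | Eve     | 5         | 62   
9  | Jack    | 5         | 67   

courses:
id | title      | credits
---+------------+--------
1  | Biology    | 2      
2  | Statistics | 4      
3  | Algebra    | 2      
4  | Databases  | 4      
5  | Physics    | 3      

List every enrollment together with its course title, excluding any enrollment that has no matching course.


INNER JOIN keeps only enrollments rows whose course_id matches an id in courses. Walk through each enrollment:
  - enrollment 1 (Pete): course_id=1 -> matches Biology
  - enrollment 2 (Julia): course_id=NULL, no match -> dropped
  - enrollment 3 (Chris): course_id=3 -> matches Algebra
  - enrollment 4 (Iris): course_id=4 -> matches Databases
  - enrollment 5 (Nate): course_id=4 -> matches Databases
  - enrollment 6 (Dana): course_id=3 -> matches Algebra
  - enrollment 7 (Sam): course_id=5 -> matches Physics
  - enrollment 8 (Eve): course_id=5 -> matches Physics
  - enrollment 9 (Jack): course_id=5 -> matches Physics
So 1 of 9 rows is dropped.

SQL:
SELECT a.student, b.title AS course
FROM enrollments a
INNER JOIN courses b ON a.course_id = b.id

Result:
student | course   
--------+----------
Pete    | Biology  
Chris   | Algebra  
Iris    | Databases
Nate    | Databases
Dana    | Algebra  
Sam     | Physics  
Eve     | Physics  
Jack    | Physics  


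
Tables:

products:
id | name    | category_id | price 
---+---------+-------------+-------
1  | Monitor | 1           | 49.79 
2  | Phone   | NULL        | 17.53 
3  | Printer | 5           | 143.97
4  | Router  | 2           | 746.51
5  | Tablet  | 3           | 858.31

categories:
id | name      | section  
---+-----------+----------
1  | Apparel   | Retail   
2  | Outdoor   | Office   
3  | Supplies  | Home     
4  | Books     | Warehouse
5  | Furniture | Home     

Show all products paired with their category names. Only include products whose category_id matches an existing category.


INNER JOIN keeps only products rows whose category_id matches an id in categories. Walk through each product:
  - product 1 (Monitor): category_id=1 -> matches Apparel
  - product 2 (Phone): category_id=NULL, no match -> dropped
  - product 3 (Printer): category_id=5 -> matches Furniture
  - product 4 (Router): category_id=2 -> matches Outdoor
  - product 5 (Tablet): category_id=3 -> matches Supplies
So 1 of 5 rows is dropped.

SQL:
SELECT a.name, b.name AS category
FROM products a
INNER JOIN categories b ON a.category_id = b.id

Result:
name    | category 
--------+----------
Monitor | Apparel  
Printer | Furniture
Router  | Outdoor  
Tablet  | Supplies 


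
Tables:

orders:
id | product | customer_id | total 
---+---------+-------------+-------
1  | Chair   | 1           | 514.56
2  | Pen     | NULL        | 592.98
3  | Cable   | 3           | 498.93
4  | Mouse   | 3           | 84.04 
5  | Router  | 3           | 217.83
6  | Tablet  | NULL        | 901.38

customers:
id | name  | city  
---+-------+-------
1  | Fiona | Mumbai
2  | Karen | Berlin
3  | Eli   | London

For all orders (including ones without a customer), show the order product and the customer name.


LEFT JOIN keeps every row from orders (the left table); where customer_id has no match in customers, the customer columns become NULL. Walk through each order:
  - order 1 (Chair): customer_id=1 -> matches Fiona
  - order 2 (Pen): customer_id=NULL, no match -> kept with NULL
  - order 3 (Cable): customer_id=3 -> matches Eli
  - order 4 (Mouse): customer_id=3 -> matches Eli
  - order 5 (Router): customer_id=3 -> matches Eli
  - order 6 (Tablet): customer_id=NULL, no match -> kept with NULL
All 6 rows appear; 2 have NULL customer.

SQL:
SELECT a.product, b.name AS customer
FROM orders a
LEFT JOIN customers b ON a.customer_id = b.id

Result:
product | customer
--------+---------
Chair   | Fiona   
Pen     | NULL    
Cable   | Eli     
Mouse   | Eli     
Router  | Eli     
Tablet  | NULL    


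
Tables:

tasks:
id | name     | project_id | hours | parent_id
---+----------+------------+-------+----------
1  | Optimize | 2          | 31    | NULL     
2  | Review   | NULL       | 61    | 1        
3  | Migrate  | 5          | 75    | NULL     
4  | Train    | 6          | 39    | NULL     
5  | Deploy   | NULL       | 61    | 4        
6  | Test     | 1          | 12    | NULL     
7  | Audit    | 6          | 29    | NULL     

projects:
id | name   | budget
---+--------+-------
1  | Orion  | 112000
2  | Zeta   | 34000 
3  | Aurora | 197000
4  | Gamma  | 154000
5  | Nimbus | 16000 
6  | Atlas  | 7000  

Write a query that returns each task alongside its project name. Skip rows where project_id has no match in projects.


INNER JOIN keeps only tasks rows whose project_id matches an id in projects. Walk through each task:
  - task 1 (Optimize): project_id=2 -> matches Zeta
  - task 2 (Review): project_id=NULL, no match -> dropped
  - task 3 (Migrate): project_id=5 -> matches Nimbus
  - task 4 (Train): project_id=6 -> matches Atlas
  - task 5 (Deploy): project_id=NULL, no match -> dropped
  - task 6 (Test): project_id=1 -> matches Orion
  - task 7 (Audit): project_id=6 -> matches Atlas
So 2 of 7 rows are dropped.

SQL:
SELECT a.name, b.name AS project
FROM tasks a
INNER JOIN projects b ON a.project_id = b.id

Result:
name     | project
---------+--------
Optimize | Zeta   
Migrate  | Nimbus 
Train    | Atlas  
Test     | Orion  
Audit    | Atlas  


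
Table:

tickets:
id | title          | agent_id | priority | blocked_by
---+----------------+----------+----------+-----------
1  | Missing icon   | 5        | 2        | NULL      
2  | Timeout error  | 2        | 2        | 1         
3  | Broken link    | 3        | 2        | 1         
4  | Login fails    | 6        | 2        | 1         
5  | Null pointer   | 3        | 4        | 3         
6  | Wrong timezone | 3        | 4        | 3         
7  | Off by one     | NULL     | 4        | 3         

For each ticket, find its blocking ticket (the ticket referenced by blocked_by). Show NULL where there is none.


This is a self-join: tickets is joined to a second copy of itself, matching each row's blocked_by to another row's id. Use LEFT JOIN so rows with blocked_by=NULL are kept.
  - ticket 1 (Missing icon): blocked_by=NULL -> NULL
  - ticket 2 (Timeout error): blocked_by=1 -> Missing icon
  - ticket 3 (Broken link): blocked_by=1 -> Missing icon
  - ticket 4 (Login fails): blocked_by=1 -> Missing icon
  - ticket 5 (Null pointer): blocked_by=3 -> Broken link
  - ticket 6 (Wrong timezone): blocked_by=3 -> Broken link
  - ticket 7 (Off by one): blocked_by=3 -> Broken link

SQL:
SELECT a.title AS item, b.title AS blocked_by
FROM tickets a
LEFT JOIN tickets b ON a.blocked_by = b.id

Result:
item           | blocked_by  
---------------+-------------
Missing icon   | NULL        
Timeout error  | Missing icon
Broken link    | Missing icon
Login fails    | Missing icon
Null pointer   | Broken link 
Wrong timezone | Broken link 
Off by one     | Broken link 


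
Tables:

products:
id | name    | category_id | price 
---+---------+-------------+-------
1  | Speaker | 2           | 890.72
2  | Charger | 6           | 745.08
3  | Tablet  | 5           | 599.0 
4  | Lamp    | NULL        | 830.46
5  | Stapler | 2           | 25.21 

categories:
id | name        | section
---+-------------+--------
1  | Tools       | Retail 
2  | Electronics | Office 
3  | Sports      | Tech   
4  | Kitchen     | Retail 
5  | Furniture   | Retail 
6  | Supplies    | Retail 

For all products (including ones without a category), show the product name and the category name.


LEFT JOIN keeps every row from products (the left table); where category_id has no match in categories, the category columns become NULL. Walk through each product:
  - product 1 (Speaker): category_id=2 -> matches Electronics
  - product 2 (Charger): category_id=6 -> matches Supplies
  - product 3 (Tablet): category_id=5 -> matches Furniture
  - product 4 (Lamp): category_id=NULL, no match -> kept with NULL
  - product 5 (Stapler): category_id=2 -> matches Electronics
All 5 rows appear; 1 has NULL category.

SQL:
SELECT a.name, b.name AS category
FROM products a
LEFT JOIN categories b ON a.category_id = b.id

Result:
name    | category   
--------+------------
Speaker | Electronics
Charger | Supplies   
Tablet  | Furniture  
Lamp    | NULL       
Stapler | Electronics


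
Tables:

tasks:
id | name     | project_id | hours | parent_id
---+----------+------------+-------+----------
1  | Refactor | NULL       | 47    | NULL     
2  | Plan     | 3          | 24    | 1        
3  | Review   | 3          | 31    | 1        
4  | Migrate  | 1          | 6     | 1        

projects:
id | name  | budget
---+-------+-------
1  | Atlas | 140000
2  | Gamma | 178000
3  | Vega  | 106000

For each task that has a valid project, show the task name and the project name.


INNER JOIN keeps only tasks rows whose project_id matches an id in projects. Walk through each task:
  - task 1 (Refactor): project_id=NULL, no match -> dropped
  - task 2 (Plan): project_id=3 -> matches Vega
  - task 3 (Review): project_id=3 -> matches Vega
  - task 4 (Migrate): project_id=1 -> matches Atlas
So 1 of 4 rows is dropped.

SQL:
SELECT a.name, b.name AS project
FROM tasks a
INNER JOIN projects b ON a.project_id = b.id

Result:
name    | project
--------+--------
Plan    | Vega   
Review  | Vega   
Migrate | Atlas  


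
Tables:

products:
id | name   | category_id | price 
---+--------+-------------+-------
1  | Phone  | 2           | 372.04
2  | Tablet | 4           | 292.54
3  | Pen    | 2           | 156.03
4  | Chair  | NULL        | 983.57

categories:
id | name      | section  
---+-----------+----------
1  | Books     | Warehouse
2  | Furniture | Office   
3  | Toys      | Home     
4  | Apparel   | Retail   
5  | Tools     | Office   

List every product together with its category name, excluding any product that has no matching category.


INNER JOIN keeps only products rows whose category_id matches an id in categories. Walk through each product:
  - product 1 (Phone): category_id=2 -> matches Furniture
  - product 2 (Tablet): category_id=4 -> matches Apparel
  - product 3 (Pen): category_id=2 -> matches Furniture
  - product 4 (Chair): category_id=NULL, no match -> dropped
So 1 of 4 rows is dropped.

SQL:
SELECT a.name, b.name AS category
FROM products a
INNER JOIN categories b ON a.category_id = b.id

Result:
name   | category 
-------+----------
Phone  | Furniture
Tablet | Apparel  
Pen    | Furniture


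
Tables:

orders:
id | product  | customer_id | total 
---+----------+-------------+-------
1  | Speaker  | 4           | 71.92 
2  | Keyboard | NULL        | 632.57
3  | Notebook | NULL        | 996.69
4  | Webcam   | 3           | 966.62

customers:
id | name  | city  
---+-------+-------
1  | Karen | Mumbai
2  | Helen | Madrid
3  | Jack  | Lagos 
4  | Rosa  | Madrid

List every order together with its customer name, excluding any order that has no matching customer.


INNER JOIN keeps only orders rows whose customer_id matches an id in customers. Walk through each order:
  - order 1 (Speaker): customer_id=4 -> matches Rosa
  - order 2 (Keyboard): customer_id=NULL, no match -> dropped
  - order 3 (Notebook): customer_id=NULL, no match -> dropped
  - order 4 (Webcam): customer_id=3 -> matches Jack
So 2 of 4 rows are dropped.

SQL:
SELECT a.product, b.name AS customer
FROM orders a
INNER JOIN customers b ON a.customer_id = b.id

Result:
product | customer
--------+---------
Speaker | Rosa    
Webcam  | Jack    


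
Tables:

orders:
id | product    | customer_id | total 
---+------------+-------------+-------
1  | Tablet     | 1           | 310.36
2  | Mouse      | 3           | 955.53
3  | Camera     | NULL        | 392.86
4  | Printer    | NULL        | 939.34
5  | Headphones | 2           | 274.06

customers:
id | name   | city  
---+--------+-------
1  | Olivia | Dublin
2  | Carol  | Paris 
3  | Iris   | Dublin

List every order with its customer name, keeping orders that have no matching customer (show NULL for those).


LEFT JOIN keeps every row from orders (the left table); where customer_id has no match in customers, the customer columns become NULL. Walk through each order:
  - order 1 (Tablet): customer_id=1 -> matches Olivia
  - order 2 (Mouse): customer_id=3 -> matches Iris
  - order 3 (Camera): customer_id=NULL, no match -> kept with NULL
  - order 4 (Printer): customer_id=NULL, no match -> kept with NULL
  - order 5 (Headphones): customer_id=2 -> matches Carol
All 5 rows appear; 2 have NULL customer.

SQL:
SELECT a.product, b.name AS customer
FROM orders a
LEFT JOIN customers b ON a.customer_id = b.id

Result:
product    | customer
-----------+---------
Tablet     | Olivia  
Mouse      | Iris    
Camera     | NULL    
Printer    | NULL    
Headphones | Carol   


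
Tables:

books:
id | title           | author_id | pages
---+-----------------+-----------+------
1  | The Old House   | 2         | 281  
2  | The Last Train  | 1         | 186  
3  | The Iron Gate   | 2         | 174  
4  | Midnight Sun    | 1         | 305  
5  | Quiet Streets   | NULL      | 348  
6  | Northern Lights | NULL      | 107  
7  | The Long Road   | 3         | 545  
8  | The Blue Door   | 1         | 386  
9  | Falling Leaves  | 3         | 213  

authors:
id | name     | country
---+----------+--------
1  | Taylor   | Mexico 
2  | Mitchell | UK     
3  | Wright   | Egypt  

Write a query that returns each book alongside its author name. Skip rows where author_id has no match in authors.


INNER JOIN keeps only books rows whose author_id matches an id in authors. Walk through each book:
  - book 1 (The Old House): author_id=2 -> matches Mitchell
  - book 2 (The Last Train): author_id=1 -> matches Taylor
  - book 3 (The Iron Gate): author_id=2 -> matches Mitchell
  - book 4 (Midnight Sun): author_id=1 -> matches Taylor
  - book 5 (Quiet Streets): author_id=NULL, no match -> dropped
  - book 6 (Northern Lights): author_id=NULL, no match -> dropped
  - book 7 (The Long Road): author_id=3 -> matches Wright
  - book 8 (The Blue Door): author_id=1 -> matches Taylor
  - book 9 (Falling Leaves): author_id=3 -> matches Wright
So 2 of 9 rows are dropped.

SQL:
SELECT a.title, b.name AS author
FROM books a
INNER JOIN authors b ON a.author_id = b.id

Result:
title          | author  
---------------+---------
The Old House  | Mitchell
The Last Train | Taylor  
The Iron Gate  | Mitchell
Midnight Sun   | Taylor  
The Long Road  | Wright  
The Blue Door  | Taylor  
Falling Leaves | Wright  


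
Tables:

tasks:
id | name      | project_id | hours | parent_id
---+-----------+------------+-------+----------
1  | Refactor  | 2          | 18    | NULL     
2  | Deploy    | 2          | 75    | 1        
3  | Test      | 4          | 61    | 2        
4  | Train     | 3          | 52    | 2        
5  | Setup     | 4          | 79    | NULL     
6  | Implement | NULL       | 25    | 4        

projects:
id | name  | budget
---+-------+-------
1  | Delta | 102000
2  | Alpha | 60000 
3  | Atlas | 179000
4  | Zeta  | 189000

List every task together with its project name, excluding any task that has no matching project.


INNER JOIN keeps only tasks rows whose project_id matches an id in projects. Walk through each task:
  - task 1 (Refactor): project_id=2 -> matches Alpha
  - task 2 (Deploy): project_id=2 -> matches Alpha
  - task 3 (Test): project_id=4 -> matches Zeta
  - task 4 (Train): project_id=3 -> matches Atlas
  - task 5 (Setup): project_id=4 -> matches Zeta
  - task 6 (Implement): project_id=NULL, no match -> dropped
So 1 of 6 rows is dropped.

SQL:
SELECT a.name, b.name AS project
FROM tasks a
INNER JOIN projects b ON a.project_id = b.id

Result:
name     | project
---------+--------
Refactor | Alpha  
Deploy   | Alpha  
Test     | Zeta   
Train    | Atlas  
Setup    | Zeta   


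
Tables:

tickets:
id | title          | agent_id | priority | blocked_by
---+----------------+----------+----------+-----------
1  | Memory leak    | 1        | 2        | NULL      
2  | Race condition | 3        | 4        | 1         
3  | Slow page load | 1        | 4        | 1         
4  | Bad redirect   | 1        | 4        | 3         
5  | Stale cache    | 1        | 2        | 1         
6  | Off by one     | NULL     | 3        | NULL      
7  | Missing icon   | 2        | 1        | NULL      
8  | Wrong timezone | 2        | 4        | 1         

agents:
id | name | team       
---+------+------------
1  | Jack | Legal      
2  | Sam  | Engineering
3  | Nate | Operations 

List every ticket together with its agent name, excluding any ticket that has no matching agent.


INNER JOIN keeps only tickets rows whose agent_id matches an id in agents. Walk through each ticket:
  - ticket 1 (Memory leak): agent_id=1 -> matches Jack
  - ticket 2 (Race condition): agent_id=3 -> matches Nate
  - ticket 3 (Slow page load): agent_id=1 -> matches Jack
  - ticket 4 (Bad redirect): agent_id=1 -> matches Jack
  - ticket 5 (Stale cache): agent_id=1 -> matches Jack
  - ticket 6 (Off by one): agent_id=NULL, no match -> dropped
  - ticket 7 (Missing icon): agent_id=2 -> matches Sam
  - ticket 8 (Wrong timezone): agent_id=2 -> matches Sam
So 1 of 8 rows is dropped.

SQL:
SELECT a.title, b.name AS agent
FROM tickets a
INNER JOIN agents b ON a.agent_id = b.id

Result:
title          | agent
---------------+------
Memory leak    | Jack 
Race condition | Nate 
Slow page load | Jack 
Bad redirect   | Jack 
Stale cache    | Jack 
Missing icon   | Sam  
Wrong timezone | Sam  


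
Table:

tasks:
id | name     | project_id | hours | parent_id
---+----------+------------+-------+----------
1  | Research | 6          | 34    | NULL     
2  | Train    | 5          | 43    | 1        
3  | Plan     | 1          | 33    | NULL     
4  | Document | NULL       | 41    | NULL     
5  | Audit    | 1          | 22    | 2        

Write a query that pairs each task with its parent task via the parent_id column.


This is a self-join: tasks is joined to a second copy of itself, matching each row's parent_id to another row's id. Use LEFT JOIN so rows with parent_id=NULL are kept.
  - task 1 (Research): parent_id=NULL -> NULL
  - task 2 (Train): parent_id=1 -> Research
  - task 3 (Plan): parent_id=NULL -> NULL
  - task 4 (Document): parent_id=NULL -> NULL
  - task 5 (Audit): parent_id=2 -> Train

SQL:
SELECT a.name AS item, b.name AS parent
FROM tasks a
LEFT JOIN tasks b ON a.parent_id = b.id

Result:
item     | parent  
---------+---------
Research | NULL    
Train    | Research
Plan     | NULL    
Document | NULL    
Audit    | Train   
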